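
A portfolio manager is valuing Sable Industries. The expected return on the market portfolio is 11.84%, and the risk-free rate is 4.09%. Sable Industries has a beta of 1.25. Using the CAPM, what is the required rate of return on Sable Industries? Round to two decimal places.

Market risk premium = E(R_m) − R_f = 11.84% − 4.09% = 7.75%
E(R) = R_f + β × MRP = 4.09% + 1.25 × 7.75% = 13.78%

13.78%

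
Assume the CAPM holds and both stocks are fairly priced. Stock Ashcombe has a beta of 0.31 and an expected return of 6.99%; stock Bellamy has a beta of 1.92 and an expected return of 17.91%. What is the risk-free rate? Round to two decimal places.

4.89%

Both satisfy E(R) = R_f + β·MRP, so the slope of the SML is
MRP = (17.91% − 6.99%) / (1.92 − 0.31) = 10.92% / 1.61 = 6.7826%
R_f = E(R_Ashcombe) − β_Ashcombe·MRP = 6.99% − 0.31 × 6.7826% = 4.8874%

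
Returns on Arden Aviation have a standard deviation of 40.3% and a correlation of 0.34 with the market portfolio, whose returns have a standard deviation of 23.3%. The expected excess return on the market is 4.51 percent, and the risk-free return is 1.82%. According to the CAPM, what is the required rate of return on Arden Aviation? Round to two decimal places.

4.47%

β = ρ × σ_i / σ_m = 0.34 × 40.3% / 23.3% = 0.5881
E(R) = 1.82% + 0.5881 × 4.51% = 4.47%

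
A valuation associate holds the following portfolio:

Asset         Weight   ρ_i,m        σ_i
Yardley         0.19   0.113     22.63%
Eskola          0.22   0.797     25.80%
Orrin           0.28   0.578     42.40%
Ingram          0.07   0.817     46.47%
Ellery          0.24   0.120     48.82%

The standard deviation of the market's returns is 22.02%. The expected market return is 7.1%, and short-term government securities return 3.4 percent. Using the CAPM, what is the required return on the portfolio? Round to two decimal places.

6.08%

β_Yardley = 0.113 × 22.63% / 22.02% = 0.1161
β_Eskola = 0.797 × 25.80% / 22.02% = 0.9338
β_Orrin = 0.578 × 42.40% / 22.02% = 1.1130
β_Ingram = 0.817 × 46.47% / 22.02% = 1.7242
β_Ellery = 0.120 × 48.82% / 22.02% = 0.2660
β_P = Σ w_i β_i = 0.19×0.1161 + 0.22×0.9338 + 0.28×1.1130 + 0.07×1.7242 + 0.24×0.2660 = 0.7237
MRP = 7.1% − 3.4% = 3.70%
E(R_P) = R_f + β_P × MRP = 3.4% + 0.7237 × 3.7% = 6.08%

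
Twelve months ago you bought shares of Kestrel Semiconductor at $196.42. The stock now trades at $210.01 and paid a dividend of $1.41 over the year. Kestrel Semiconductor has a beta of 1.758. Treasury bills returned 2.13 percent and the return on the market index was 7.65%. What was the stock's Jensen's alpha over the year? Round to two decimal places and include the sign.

Realised HPR = (P1 + D1 − P0) / P0 = (210.01 + 1.41 − 196.42) / 196.42 = 15.00 / 196.42 = 7.6367%
MRP = 7.65% − 2.13% = 5.52%
CAPM required = R_f + β·MRP = 2.13% + 1.758 × 5.52% = 11.83416%
α = realised − required = 7.6367% − 11.83416% = -4.20%

-4.20%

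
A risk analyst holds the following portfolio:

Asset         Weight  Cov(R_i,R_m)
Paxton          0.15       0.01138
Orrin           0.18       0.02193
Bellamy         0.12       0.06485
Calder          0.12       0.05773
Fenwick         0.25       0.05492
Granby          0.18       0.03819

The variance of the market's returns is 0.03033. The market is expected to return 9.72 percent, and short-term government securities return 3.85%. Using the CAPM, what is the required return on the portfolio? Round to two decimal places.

β_Paxton = 0.01138 / 0.03033 = 0.3752
β_Orrin = 0.02193 / 0.03033 = 0.7230
β_Bellamy = 0.06485 / 0.03033 = 2.1381
β_Calder = 0.05773 / 0.03033 = 1.9034
β_Fenwick = 0.05492 / 0.03033 = 1.8107
β_Granby = 0.03819 / 0.03033 = 1.2591
β_P = Σ w_i β_i = 0.15×0.3752 + 0.18×0.7230 + 0.12×2.1381 + 0.12×1.9034 + 0.25×1.8107 + 0.18×1.2591 = 1.3507
MRP = 9.72% − 3.85% = 5.87%
E(R_P) = R_f + β_P × MRP = 3.85% + 1.3507 × 5.87% = 11.78%

11.78%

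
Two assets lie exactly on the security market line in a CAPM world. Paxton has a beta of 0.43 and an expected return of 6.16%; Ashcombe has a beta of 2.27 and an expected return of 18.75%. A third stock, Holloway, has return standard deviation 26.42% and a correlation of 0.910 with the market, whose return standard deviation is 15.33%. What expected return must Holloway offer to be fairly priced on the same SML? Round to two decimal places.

MRP = (18.75% − 6.16%) / (2.27 − 0.43) = 6.8424%
R_f = 6.16% − 0.43 × 6.8424% = 3.2178%
β_Holloway = ρ·σ_i/σ_m = 0.910 × 26.42 / 15.33 = 1.5683
E(R_Holloway) = R_f + β × MRP = 3.2178% + 1.5683 × 6.8424% = 13.95%

13.95%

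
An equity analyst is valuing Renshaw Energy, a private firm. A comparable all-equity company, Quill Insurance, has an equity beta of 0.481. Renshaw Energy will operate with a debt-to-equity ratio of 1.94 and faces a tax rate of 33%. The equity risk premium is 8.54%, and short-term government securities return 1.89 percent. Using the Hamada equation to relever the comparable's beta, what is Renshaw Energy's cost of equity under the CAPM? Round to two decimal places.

β_L = β_U × [1 + (1 − t)(D/E)] = 0.481 × [1 + (1 − 0.33) × 1.94]
    = 0.481 × [1 + 0.67 × 1.94] = 0.481 × 2.2998 = 1.1062
E(R) = R_f + β_L × MRP = 1.89% + 1.1062 × 8.54% = 11.34%

11.34%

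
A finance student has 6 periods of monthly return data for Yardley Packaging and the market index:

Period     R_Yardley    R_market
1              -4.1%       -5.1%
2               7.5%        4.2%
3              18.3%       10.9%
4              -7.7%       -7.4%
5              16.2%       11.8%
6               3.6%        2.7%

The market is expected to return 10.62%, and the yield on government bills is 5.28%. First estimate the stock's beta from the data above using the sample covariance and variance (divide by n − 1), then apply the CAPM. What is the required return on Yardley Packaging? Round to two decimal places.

Mean R_i = (-4.1 + 7.5 + 18.3 − 7.7 + 16.2 + 3.6) / 6 = 5.6333%
Mean R_m = (-5.1 + 4.2 + 10.9 − 7.4 + 11.8 + 2.7) / 6 = 2.8500%
Σ(R_i − R̄_i)(R_m − R̄_m) = 413.4100  ⇒  Cov = 413.4100 / 5 = 82.6820
Σ(R_m − R̄_m)² = 315.0150  ⇒  Var(R_m) = 315.0150 / 5 = 63.0030
β = Cov / Var(R_m) = 82.6820 / 63.0030 = 1.3124
MRP = 10.62% − 5.28% = 5.34%
E(R) = R_f + β × MRP = 5.28% + 1.3124 × 5.34% = 12.29%

12.29%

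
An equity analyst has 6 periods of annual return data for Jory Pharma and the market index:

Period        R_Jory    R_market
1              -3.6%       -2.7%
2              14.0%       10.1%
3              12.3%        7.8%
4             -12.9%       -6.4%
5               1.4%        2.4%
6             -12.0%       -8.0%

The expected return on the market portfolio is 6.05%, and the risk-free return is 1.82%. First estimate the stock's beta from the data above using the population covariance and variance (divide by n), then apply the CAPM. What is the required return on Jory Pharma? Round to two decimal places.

8.33%

Mean R_i = (-3.6 + 14.0 + 12.3 − 12.9 + 1.4 − 12.0) / 6 = -0.1333%
Mean R_m = (-2.7 + 10.1 + 7.8 − 6.4 + 2.4 − 8.0) / 6 = 0.5333%
Σ(R_i − R̄_i)(R_m − R̄_m) = 429.4067  ⇒  Cov = 429.4067 / 6 = 71.5678
Σ(R_m − R̄_m)² = 279.1533  ⇒  Var(R_m) = 279.1533 / 6 = 46.5256
β = Cov / Var(R_m) = 71.5678 / 46.5256 = 1.5382
MRP = 6.05% − 1.82% = 4.23%
E(R) = R_f + β × MRP = 1.82% + 1.5382 × 4.23% = 8.33%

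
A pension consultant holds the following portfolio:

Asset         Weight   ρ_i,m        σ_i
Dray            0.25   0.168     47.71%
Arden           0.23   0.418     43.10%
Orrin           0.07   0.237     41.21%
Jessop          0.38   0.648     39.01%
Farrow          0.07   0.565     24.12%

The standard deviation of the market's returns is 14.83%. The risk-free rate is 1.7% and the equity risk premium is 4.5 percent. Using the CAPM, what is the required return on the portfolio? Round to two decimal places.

β_Dray = 0.168 × 47.71% / 14.83% = 0.5405
β_Arden = 0.418 × 43.10% / 14.83% = 1.2148
β_Orrin = 0.237 × 41.21% / 14.83% = 0.6586
β_Jessop = 0.648 × 39.01% / 14.83% = 1.7046
β_Farrow = 0.565 × 24.12% / 14.83% = 0.9189
β_P = Σ w_i β_i = 0.25×0.5405 + 0.23×1.2148 + 0.07×0.6586 + 0.38×1.7046 + 0.07×0.9189 = 1.1727
E(R_P) = R_f + β_P × MRP = 1.7% + 1.1727 × 4.5% = 6.98%

6.98%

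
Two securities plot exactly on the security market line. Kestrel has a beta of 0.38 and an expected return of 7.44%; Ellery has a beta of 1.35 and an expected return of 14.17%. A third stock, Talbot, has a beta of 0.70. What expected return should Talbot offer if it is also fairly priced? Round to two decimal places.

9.66%

MRP (SML slope) = (14.17% − 7.44%) / (1.35 − 0.38) = 6.73% / 0.97 = 6.9381%
R_f (intercept) = 7.44% − 0.38 × 6.9381% = 4.8035%
E(R_Talbot) = R_f + β × MRP = 4.8035% + 0.70 × 6.9381% = 9.66%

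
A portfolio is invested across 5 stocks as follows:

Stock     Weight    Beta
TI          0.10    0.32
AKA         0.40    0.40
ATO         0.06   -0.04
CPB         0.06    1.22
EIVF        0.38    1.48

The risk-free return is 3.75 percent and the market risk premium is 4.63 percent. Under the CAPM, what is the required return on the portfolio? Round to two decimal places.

β_P = Σ w_i β_i = 0.10×0.32 + 0.40×0.40 + 0.06×-0.04 + 0.06×1.22 + 0.38×1.48 = 0.8252
E(R_P) = R_f + β_P × MRP = 3.75% + 0.8252 × 4.63% = 7.57%

7.57%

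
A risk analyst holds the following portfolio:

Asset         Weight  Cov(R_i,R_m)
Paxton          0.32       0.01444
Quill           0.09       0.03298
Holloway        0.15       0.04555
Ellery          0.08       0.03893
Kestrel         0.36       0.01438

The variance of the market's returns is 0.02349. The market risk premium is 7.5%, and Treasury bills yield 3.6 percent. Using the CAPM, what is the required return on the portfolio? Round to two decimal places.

10.85%

β_Paxton = 0.01444 / 0.02349 = 0.6147
β_Quill = 0.03298 / 0.02349 = 1.4040
β_Holloway = 0.04555 / 0.02349 = 1.9391
β_Ellery = 0.03893 / 0.02349 = 1.6573
β_Kestrel = 0.01438 / 0.02349 = 0.6122
β_P = Σ w_i β_i = 0.32×0.6147 + 0.09×1.4040 + 0.15×1.9391 + 0.08×1.6573 + 0.36×0.6122 = 0.9669
E(R_P) = R_f + β_P × MRP = 3.6% + 0.9669 × 7.5% = 10.85%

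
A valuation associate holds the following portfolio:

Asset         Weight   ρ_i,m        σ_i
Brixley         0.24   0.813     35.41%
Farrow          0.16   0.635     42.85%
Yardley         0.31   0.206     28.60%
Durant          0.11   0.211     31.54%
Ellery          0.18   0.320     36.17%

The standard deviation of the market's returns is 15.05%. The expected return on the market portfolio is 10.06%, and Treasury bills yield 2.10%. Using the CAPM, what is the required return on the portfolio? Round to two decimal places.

β_Brixley = 0.813 × 35.41% / 15.05% = 1.9128
β_Farrow = 0.635 × 42.85% / 15.05% = 1.8080
β_Yardley = 0.206 × 28.60% / 15.05% = 0.3915
β_Durant = 0.211 × 31.54% / 15.05% = 0.4422
β_Ellery = 0.320 × 36.17% / 15.05% = 0.7691
β_P = Σ w_i β_i = 0.24×1.9128 + 0.16×1.8080 + 0.31×0.3915 + 0.11×0.4422 + 0.18×0.7691 = 1.0568
MRP = 10.06% − 2.10% = 7.96%
E(R_P) = R_f + β_P × MRP = 2.10% + 1.0568 × 7.96% = 10.51%

10.51%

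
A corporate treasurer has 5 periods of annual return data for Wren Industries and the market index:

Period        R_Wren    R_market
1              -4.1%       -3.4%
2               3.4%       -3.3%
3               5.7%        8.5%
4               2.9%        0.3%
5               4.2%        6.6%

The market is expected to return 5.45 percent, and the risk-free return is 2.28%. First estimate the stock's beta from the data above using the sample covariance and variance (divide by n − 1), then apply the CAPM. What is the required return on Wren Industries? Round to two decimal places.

3.79%

Mean R_i = (-4.1 + 3.4 + 5.7 + 2.9 + 4.2) / 5 = 2.4200%
Mean R_m = (-3.4 − 3.3 + 8.5 + 0.3 + 6.6) / 5 = 1.7400%
Σ(R_i − R̄_i)(R_m − R̄_m) = 58.7060  ⇒  Cov = 58.7060 / 4 = 14.6765
Σ(R_m − R̄_m)² = 123.2120  ⇒  Var(R_m) = 123.2120 / 4 = 30.8030
β = Cov / Var(R_m) = 14.6765 / 30.8030 = 0.4765
MRP = 5.45% − 2.28% = 3.17%
E(R) = R_f + β × MRP = 2.28% + 0.4765 × 3.17% = 3.79%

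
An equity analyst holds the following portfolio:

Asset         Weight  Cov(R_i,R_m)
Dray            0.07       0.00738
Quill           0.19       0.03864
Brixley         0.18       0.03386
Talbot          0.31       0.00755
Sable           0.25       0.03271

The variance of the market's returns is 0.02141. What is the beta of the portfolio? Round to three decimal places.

β_Dray = 0.00738 / 0.02141 = 0.3447
β_Quill = 0.03864 / 0.02141 = 1.8048
β_Brixley = 0.03386 / 0.02141 = 1.5815
β_Talbot = 0.00755 / 0.02141 = 0.3526
β_Sable = 0.03271 / 0.02141 = 1.5278
β_P = Σ w_i β_i = 0.07×0.3447 + 0.19×1.8048 + 0.18×1.5815 + 0.31×0.3526 + 0.25×1.5278 = 1.1430

1.143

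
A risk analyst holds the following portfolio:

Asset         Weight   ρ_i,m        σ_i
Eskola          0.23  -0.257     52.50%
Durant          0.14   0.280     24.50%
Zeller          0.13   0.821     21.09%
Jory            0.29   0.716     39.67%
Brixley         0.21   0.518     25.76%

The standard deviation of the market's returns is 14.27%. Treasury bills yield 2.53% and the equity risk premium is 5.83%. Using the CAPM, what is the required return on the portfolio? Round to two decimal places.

β_Eskola = -0.257 × 52.50% / 14.27% = -0.9455
β_Durant = 0.280 × 24.50% / 14.27% = 0.4807
β_Zeller = 0.821 × 21.09% / 14.27% = 1.2134
β_Jory = 0.716 × 39.67% / 14.27% = 1.9904
β_Brixley = 0.518 × 25.76% / 14.27% = 0.9351
β_P = Σ w_i β_i = 0.23×-0.9455 + 0.14×0.4807 + 0.13×1.2134 + 0.29×1.9904 + 0.21×0.9351 = 0.7812
E(R_P) = R_f + β_P × MRP = 2.53% + 0.7812 × 5.83% = 7.08%

7.08%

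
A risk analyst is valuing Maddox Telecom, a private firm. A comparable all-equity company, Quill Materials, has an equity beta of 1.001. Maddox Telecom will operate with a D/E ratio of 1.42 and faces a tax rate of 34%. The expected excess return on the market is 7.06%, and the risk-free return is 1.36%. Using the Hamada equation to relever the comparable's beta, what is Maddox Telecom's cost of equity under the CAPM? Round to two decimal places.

β_L = β_U × [1 + (1 − t)(D/E)] = 1.001 × [1 + (1 − 0.34) × 1.42]
    = 1.001 × [1 + 0.66 × 1.42] = 1.001 × 1.9372 = 1.9391
E(R) = R_f + β_L × MRP = 1.36% + 1.9391 × 7.06% = 15.05%

15.05%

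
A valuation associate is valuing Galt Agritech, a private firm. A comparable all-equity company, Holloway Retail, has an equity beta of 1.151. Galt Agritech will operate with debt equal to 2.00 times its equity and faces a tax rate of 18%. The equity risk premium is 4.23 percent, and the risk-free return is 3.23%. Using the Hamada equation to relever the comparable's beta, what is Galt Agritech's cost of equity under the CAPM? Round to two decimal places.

16.08%

β_L = β_U × [1 + (1 − t)(D/E)] = 1.151 × [1 + (1 − 0.18) × 2.00]
    = 1.151 × [1 + 0.82 × 2.00] = 1.151 × 2.6400 = 3.0386
E(R) = R_f + β_L × MRP = 3.23% + 3.0386 × 4.23% = 16.08%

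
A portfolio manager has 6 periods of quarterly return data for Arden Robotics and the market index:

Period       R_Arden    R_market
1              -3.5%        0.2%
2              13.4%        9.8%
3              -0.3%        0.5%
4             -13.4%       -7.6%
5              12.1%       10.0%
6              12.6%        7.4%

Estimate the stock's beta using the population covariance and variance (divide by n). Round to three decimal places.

Mean R_i = (-3.5 + 13.4 − 0.3 − 13.4 + 12.1 + 12.6) / 6 = 3.4833%
Mean R_m = (0.2 + 9.8 + 0.5 − 7.6 + 10.0 + 7.4) / 6 = 3.3833%
Σ(R_i − R̄_i)(R_m − R̄_m) = 375.8383  ⇒  Cov = 375.8383 / 6 = 62.6397
Σ(R_m − R̄_m)² = 240.1683  ⇒  Var(R_m) = 240.1683 / 6 = 40.0281
β = Cov / Var(R_m) = 62.6397 / 40.0281 = 1.5649

1.565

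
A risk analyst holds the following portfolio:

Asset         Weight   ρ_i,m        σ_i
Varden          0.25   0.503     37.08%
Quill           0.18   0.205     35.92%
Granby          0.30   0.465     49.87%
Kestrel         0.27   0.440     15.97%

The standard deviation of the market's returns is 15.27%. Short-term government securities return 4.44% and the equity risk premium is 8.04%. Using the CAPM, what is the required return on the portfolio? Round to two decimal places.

12.25%

β_Varden = 0.503 × 37.08% / 15.27% = 1.2214
β_Quill = 0.205 × 35.92% / 15.27% = 0.4822
β_Granby = 0.465 × 49.87% / 15.27% = 1.5186
β_Kestrel = 0.440 × 15.97% / 15.27% = 0.4602
β_P = Σ w_i β_i = 0.25×1.2214 + 0.18×0.4822 + 0.30×1.5186 + 0.27×0.4602 = 0.9720
E(R_P) = R_f + β_P × MRP = 4.44% + 0.9720 × 8.04% = 12.25%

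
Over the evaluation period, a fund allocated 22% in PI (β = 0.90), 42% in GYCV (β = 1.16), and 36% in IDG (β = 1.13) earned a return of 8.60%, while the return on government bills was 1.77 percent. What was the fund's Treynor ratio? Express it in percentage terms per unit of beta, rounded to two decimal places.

β_P = 0.22×0.90 + 0.42×1.16 + 0.36×1.13 = 1.0920
Treynor = (R_P − R_f) / β_P = (8.60% − 1.77%) / 1.0920 = 6.83% / 1.0920 = 6.25%

6.25%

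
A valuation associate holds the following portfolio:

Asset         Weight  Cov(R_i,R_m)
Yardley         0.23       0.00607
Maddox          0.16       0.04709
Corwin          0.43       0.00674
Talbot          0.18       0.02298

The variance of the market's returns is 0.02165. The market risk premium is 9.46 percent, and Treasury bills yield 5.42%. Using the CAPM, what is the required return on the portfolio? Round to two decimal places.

β_Yardley = 0.00607 / 0.02165 = 0.2804
β_Maddox = 0.04709 / 0.02165 = 2.1751
β_Corwin = 0.00674 / 0.02165 = 0.3113
β_Talbot = 0.02298 / 0.02165 = 1.0614
β_P = Σ w_i β_i = 0.23×0.2804 + 0.16×2.1751 + 0.43×0.3113 + 0.18×1.0614 = 0.7374
E(R_P) = R_f + β_P × MRP = 5.42% + 0.7374 × 9.46% = 12.40%

12.40%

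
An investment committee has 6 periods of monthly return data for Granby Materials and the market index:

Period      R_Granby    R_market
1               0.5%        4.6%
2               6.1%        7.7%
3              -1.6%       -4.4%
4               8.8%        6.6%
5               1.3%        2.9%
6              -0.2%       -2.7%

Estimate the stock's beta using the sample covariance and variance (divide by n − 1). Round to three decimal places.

Mean R_i = (0.5 + 6.1 − 1.6 + 8.8 + 1.3 − 0.2) / 6 = 2.4833%
Mean R_m = (4.6 + 7.7 − 4.4 + 6.6 + 2.9 − 2.7) / 6 = 2.4500%
Σ(R_i − R̄_i)(R_m − R̄_m) = 82.1950  ⇒  Cov = 82.1950 / 5 = 16.4390
Σ(R_m − R̄_m)² = 123.0550  ⇒  Var(R_m) = 123.0550 / 5 = 24.6110
β = Cov / Var(R_m) = 16.4390 / 24.6110 = 0.6680

0.668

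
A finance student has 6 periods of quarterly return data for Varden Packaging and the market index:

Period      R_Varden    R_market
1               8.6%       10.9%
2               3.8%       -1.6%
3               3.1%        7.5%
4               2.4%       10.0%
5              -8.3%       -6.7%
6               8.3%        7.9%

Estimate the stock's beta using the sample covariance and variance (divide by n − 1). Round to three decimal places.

0.679

Mean R_i = (8.6 + 3.8 + 3.1 + 2.4 − 8.3 + 8.3) / 6 = 2.9833%
Mean R_m = (10.9 − 1.6 + 7.5 + 10.0 − 6.7 + 7.9) / 6 = 4.6667%
Σ(R_i − R̄_i)(R_m − R̄_m) = 172.5567  ⇒  Cov = 172.5567 / 5 = 34.5113
Σ(R_m − R̄_m)² = 254.2533  ⇒  Var(R_m) = 254.2533 / 5 = 50.8507
β = Cov / Var(R_m) = 34.5113 / 50.8507 = 0.6787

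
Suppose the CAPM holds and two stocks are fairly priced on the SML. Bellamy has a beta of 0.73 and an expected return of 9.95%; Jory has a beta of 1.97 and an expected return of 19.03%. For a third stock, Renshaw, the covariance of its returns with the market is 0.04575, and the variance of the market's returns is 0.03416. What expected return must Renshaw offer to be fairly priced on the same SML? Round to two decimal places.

MRP = (19.03% − 9.95%) / (1.97 − 0.73) = 7.3226%
R_f = 9.95% − 0.73 × 7.3226% = 4.6045%
β_Renshaw = Cov / Var(R_m) = 0.04575 / 0.03416 = 1.3393
E(R_Renshaw) = R_f + β × MRP = 4.6045% + 1.3393 × 7.3226% = 14.41%

14.41%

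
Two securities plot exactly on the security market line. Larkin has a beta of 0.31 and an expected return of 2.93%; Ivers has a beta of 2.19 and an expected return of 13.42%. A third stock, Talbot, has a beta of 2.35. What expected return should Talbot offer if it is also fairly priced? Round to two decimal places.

MRP (SML slope) = (13.42% − 2.93%) / (2.19 − 0.31) = 10.49% / 1.88 = 5.5798%
R_f (intercept) = 2.93% − 0.31 × 5.5798% = 1.2003%
E(R_Talbot) = R_f + β × MRP = 1.2003% + 2.35 × 5.5798% = 14.31%

14.31%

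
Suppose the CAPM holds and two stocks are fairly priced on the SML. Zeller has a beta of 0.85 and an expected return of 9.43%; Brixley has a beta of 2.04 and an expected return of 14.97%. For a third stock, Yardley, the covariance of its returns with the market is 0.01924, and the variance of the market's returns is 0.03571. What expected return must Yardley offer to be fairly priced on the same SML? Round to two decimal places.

MRP = (14.97% − 9.43%) / (2.04 − 0.85) = 4.6555%
R_f = 9.43% − 0.85 × 4.6555% = 5.4728%
β_Yardley = Cov / Var(R_m) = 0.01924 / 0.03571 = 0.5388
E(R_Yardley) = R_f + β × MRP = 5.4728% + 0.5388 × 4.6555% = 7.98%

7.98%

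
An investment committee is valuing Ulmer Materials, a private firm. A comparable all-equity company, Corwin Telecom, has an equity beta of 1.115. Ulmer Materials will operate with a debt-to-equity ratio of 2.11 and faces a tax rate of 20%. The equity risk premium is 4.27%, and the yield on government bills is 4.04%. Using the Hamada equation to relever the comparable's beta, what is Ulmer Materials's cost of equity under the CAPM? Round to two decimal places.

16.84%

β_L = β_U × [1 + (1 − t)(D/E)] = 1.115 × [1 + (1 − 0.20) × 2.11]
    = 1.115 × [1 + 0.80 × 2.11] = 1.115 × 2.6880 = 2.9971
E(R) = R_f + β_L × MRP = 4.04% + 2.9971 × 4.27% = 16.84%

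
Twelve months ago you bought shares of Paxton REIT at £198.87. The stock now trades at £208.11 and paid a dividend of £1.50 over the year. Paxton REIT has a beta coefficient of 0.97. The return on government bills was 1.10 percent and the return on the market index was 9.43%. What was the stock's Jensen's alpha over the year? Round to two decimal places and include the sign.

-3.78%

Realised HPR = (P1 + D1 − P0) / P0 = (208.11 + 1.50 − 198.87) / 198.87 = 10.74 / 198.87 = 5.4005%
MRP = 9.43% − 1.10% = 8.33%
CAPM required = R_f + β·MRP = 1.10% + 0.97 × 8.33% = 9.1801%
α = realised − required = 5.4005% − 9.1801% = -3.78%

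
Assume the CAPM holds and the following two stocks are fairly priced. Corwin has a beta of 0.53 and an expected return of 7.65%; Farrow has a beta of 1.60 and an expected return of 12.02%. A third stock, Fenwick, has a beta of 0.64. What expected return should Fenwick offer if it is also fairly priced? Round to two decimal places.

8.10%

MRP (SML slope) = (12.02% − 7.65%) / (1.60 − 0.53) = 4.37% / 1.07 = 4.0841%
R_f (intercept) = 7.65% − 0.53 × 4.0841% = 5.4854%
E(R_Fenwick) = R_f + β × MRP = 5.4854% + 0.64 × 4.0841% = 8.10%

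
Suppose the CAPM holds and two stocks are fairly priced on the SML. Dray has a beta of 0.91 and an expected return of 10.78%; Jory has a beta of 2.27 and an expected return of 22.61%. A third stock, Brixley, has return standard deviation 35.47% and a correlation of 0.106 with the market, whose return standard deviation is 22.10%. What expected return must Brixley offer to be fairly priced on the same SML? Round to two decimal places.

MRP = (22.61% − 10.78%) / (2.27 − 0.91) = 8.6985%
R_f = 10.78% − 0.91 × 8.6985% = 2.8644%
β_Brixley = ρ·σ_i/σ_m = 0.106 × 35.47 / 22.10 = 0.1701
E(R_Brixley) = R_f + β × MRP = 2.8644% + 0.1701 × 8.6985% = 4.34%

4.34%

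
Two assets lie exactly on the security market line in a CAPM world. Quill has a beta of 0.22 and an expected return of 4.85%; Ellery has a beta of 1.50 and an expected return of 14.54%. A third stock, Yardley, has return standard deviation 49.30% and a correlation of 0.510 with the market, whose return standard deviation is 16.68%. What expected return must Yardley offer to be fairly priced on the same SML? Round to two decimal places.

MRP = (14.54% − 4.85%) / (1.50 − 0.22) = 7.5703%
R_f = 4.85% − 0.22 × 7.5703% = 3.1845%
β_Yardley = ρ·σ_i/σ_m = 0.510 × 49.30 / 16.68 = 1.5074
E(R_Yardley) = R_f + β × MRP = 3.1845% + 1.5074 × 7.5703% = 14.60%

14.60%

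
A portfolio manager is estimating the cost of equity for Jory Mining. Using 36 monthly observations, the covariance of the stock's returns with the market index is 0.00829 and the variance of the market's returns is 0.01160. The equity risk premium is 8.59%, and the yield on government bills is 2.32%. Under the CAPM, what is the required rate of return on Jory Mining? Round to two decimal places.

β = Cov(R_i, R_m) / Var(R_m) = 0.00829 / 0.01160 = 0.7147
E(R) = R_f + β × MRP = 2.32% + 0.7147 × 8.59% = 8.46%

8.46%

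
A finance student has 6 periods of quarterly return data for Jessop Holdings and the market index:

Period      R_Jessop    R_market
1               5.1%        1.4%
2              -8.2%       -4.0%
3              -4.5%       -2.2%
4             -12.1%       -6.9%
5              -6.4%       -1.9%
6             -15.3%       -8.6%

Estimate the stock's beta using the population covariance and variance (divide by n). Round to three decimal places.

1.882

Mean R_i = (5.1 − 8.2 − 4.5 − 12.1 − 6.4 − 15.3) / 6 = -6.9000%
Mean R_m = (1.4 − 4.0 − 2.2 − 6.9 − 1.9 − 8.6) / 6 = -3.7000%
Σ(R_i − R̄_i)(R_m − R̄_m) = 123.8900  ⇒  Cov = 123.8900 / 6 = 20.6483
Σ(R_m − R̄_m)² = 65.8400  ⇒  Var(R_m) = 65.8400 / 6 = 10.9733
β = Cov / Var(R_m) = 20.6483 / 10.9733 = 1.8817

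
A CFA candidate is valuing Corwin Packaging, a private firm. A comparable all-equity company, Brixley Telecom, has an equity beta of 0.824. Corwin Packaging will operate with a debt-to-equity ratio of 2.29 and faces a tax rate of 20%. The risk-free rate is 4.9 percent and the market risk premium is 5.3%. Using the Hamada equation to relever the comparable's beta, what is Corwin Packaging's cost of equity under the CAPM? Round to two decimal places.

17.27%

β_L = β_U × [1 + (1 − t)(D/E)] = 0.824 × [1 + (1 − 0.20) × 2.29]
    = 0.824 × [1 + 0.80 × 2.29] = 0.824 × 2.8320 = 2.3336
E(R) = R_f + β_L × MRP = 4.9% + 2.3336 × 5.3% = 17.27%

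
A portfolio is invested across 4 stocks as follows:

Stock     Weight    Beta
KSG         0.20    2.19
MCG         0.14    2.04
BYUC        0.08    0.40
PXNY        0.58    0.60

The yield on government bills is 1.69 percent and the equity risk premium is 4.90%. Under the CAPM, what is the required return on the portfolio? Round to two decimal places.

β_P = Σ w_i β_i = 0.20×2.19 + 0.14×2.04 + 0.08×0.40 + 0.58×0.60 = 1.1036
E(R_P) = R_f + β_P × MRP = 1.69% + 1.1036 × 4.90% = 7.10%

7.10%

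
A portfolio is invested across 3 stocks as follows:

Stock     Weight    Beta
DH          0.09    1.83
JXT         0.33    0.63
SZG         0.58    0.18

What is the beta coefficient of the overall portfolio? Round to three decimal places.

β_P = Σ w_i β_i = 0.09×1.83 + 0.33×0.63 + 0.58×0.18 = 0.4770

0.477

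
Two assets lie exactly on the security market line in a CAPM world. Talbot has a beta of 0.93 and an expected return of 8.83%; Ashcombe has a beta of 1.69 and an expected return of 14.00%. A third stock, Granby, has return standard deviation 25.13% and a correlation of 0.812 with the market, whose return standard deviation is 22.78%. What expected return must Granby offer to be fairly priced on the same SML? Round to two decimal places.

MRP = (14.00% − 8.83%) / (1.69 − 0.93) = 6.8026%
R_f = 8.83% − 0.93 × 6.8026% = 2.5036%
β_Granby = ρ·σ_i/σ_m = 0.812 × 25.13 / 22.78 = 0.8958
E(R_Granby) = R_f + β × MRP = 2.5036% + 0.8958 × 6.8026% = 8.60%

8.60%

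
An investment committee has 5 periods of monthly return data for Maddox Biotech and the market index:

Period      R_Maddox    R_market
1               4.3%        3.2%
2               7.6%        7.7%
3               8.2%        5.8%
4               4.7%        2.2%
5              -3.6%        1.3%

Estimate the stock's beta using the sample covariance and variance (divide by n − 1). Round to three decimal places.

1.419

Mean R_i = (4.3 + 7.6 + 8.2 + 4.7 − 3.6) / 5 = 4.2400%
Mean R_m = (3.2 + 7.7 + 5.8 + 2.2 + 1.3) / 5 = 4.0400%
Σ(R_i − R̄_i)(R_m − R̄_m) = 39.8520  ⇒  Cov = 39.8520 / 4 = 9.9630
Σ(R_m − R̄_m)² = 28.0920  ⇒  Var(R_m) = 28.0920 / 4 = 7.0230
β = Cov / Var(R_m) = 9.9630 / 7.0230 = 1.4186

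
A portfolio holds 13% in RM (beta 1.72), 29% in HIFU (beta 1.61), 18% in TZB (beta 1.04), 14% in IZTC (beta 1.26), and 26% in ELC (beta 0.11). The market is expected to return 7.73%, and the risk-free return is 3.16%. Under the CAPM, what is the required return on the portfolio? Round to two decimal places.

β_P = Σ w_i β_i = 0.13×1.72 + 0.29×1.61 + 0.18×1.04 + 0.14×1.26 + 0.26×0.11 = 1.0827
MRP = 7.73% − 3.16% = 4.57%
E(R_P) = R_f + β_P × MRP = 3.16% + 1.0827 × 4.57% = 8.11%

8.11%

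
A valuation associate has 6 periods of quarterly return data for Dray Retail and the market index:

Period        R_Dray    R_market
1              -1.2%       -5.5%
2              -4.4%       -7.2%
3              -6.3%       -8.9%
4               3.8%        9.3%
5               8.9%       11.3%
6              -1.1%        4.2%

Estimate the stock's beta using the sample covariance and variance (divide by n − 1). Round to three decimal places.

Mean R_i = (-1.2 − 4.4 − 6.3 + 3.8 + 8.9 − 1.1) / 6 = -0.0500%
Mean R_m = (-5.5 − 7.2 − 8.9 + 9.3 + 11.3 + 4.2) / 6 = 0.5333%
Σ(R_i − R̄_i)(R_m − R̄_m) = 225.8000  ⇒  Cov = 225.8000 / 5 = 45.1600
Σ(R_m − R̄_m)² = 391.4133  ⇒  Var(R_m) = 391.4133 / 5 = 78.2827
β = Cov / Var(R_m) = 45.1600 / 78.2827 = 0.5769

0.577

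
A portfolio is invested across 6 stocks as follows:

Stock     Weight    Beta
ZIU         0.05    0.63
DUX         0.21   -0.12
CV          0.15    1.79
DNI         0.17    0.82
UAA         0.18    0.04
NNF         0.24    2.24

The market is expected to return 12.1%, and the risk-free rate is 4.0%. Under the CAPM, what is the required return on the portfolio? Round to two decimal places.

11.77%

β_P = Σ w_i β_i = 0.05×0.63 + 0.21×-0.12 + 0.15×1.79 + 0.17×0.82 + 0.18×0.04 + 0.24×2.24 = 0.9590
MRP = 12.1% − 4.0% = 8.10%
E(R_P) = R_f + β_P × MRP = 4.0% + 0.9590 × 8.1% = 11.77%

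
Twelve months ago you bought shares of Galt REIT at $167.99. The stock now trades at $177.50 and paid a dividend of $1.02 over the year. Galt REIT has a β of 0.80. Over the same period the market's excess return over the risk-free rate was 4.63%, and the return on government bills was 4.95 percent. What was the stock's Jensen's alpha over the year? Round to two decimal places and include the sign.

Realised HPR = (P1 + D1 − P0) / P0 = (177.50 + 1.02 − 167.99) / 167.99 = 10.53 / 167.99 = 6.2682%
CAPM required = R_f + β·MRP = 4.95% + 0.80 × 4.63% = 8.6540%
α = realised − required = 6.2682% − 8.6540% = -2.39%

-2.39%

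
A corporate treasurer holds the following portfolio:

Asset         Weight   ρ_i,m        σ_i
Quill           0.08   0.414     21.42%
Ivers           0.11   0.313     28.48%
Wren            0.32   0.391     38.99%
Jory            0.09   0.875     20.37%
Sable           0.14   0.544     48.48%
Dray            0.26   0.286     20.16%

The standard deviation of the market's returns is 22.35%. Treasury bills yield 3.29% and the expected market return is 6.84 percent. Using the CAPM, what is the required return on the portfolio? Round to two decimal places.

5.41%

β_Quill = 0.414 × 21.42% / 22.35% = 0.3968
β_Ivers = 0.313 × 28.48% / 22.35% = 0.3988
β_Wren = 0.391 × 38.99% / 22.35% = 0.6821
β_Jory = 0.875 × 20.37% / 22.35% = 0.7975
β_Sable = 0.544 × 48.48% / 22.35% = 1.1800
β_Dray = 0.286 × 20.16% / 22.35% = 0.2580
β_P = Σ w_i β_i = 0.08×0.3968 + 0.11×0.3988 + 0.32×0.6821 + 0.09×0.7975 + 0.14×1.1800 + 0.26×0.2580 = 0.5979
MRP = 6.84% − 3.29% = 3.55%
E(R_P) = R_f + β_P × MRP = 3.29% + 0.5979 × 3.55% = 5.41%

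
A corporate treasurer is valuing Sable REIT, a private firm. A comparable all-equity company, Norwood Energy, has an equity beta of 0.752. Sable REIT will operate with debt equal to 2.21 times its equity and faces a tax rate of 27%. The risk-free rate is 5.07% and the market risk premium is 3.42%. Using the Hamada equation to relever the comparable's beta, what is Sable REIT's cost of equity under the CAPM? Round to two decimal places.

11.79%

β_L = β_U × [1 + (1 − t)(D/E)] = 0.752 × [1 + (1 − 0.27) × 2.21]
    = 0.752 × [1 + 0.73 × 2.21] = 0.752 × 2.6133 = 1.9652
E(R) = R_f + β_L × MRP = 5.07% + 1.9652 × 3.42% = 11.79%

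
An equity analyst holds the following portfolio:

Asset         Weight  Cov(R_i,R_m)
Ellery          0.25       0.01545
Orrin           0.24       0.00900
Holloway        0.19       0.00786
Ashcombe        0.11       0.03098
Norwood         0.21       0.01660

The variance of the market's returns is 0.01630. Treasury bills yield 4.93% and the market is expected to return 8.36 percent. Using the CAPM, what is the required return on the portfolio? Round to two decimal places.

β_Ellery = 0.01545 / 0.01630 = 0.9479
β_Orrin = 0.00900 / 0.01630 = 0.5521
β_Holloway = 0.00786 / 0.01630 = 0.4822
β_Ashcombe = 0.03098 / 0.01630 = 1.9006
β_Norwood = 0.01660 / 0.01630 = 1.0184
β_P = Σ w_i β_i = 0.25×0.9479 + 0.24×0.5521 + 0.19×0.4822 + 0.11×1.9006 + 0.21×1.0184 = 0.8840
MRP = 8.36% − 4.93% = 3.43%
E(R_P) = R_f + β_P × MRP = 4.93% + 0.8840 × 3.43% = 7.96%

7.96%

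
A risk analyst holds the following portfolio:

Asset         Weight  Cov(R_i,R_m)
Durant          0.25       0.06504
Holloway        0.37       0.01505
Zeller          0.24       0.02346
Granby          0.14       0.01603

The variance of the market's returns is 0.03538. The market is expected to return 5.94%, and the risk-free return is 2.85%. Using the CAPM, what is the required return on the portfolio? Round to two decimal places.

5.44%

β_Durant = 0.06504 / 0.03538 = 1.8383
β_Holloway = 0.01505 / 0.03538 = 0.4254
β_Zeller = 0.02346 / 0.03538 = 0.6631
β_Granby = 0.01603 / 0.03538 = 0.4531
β_P = Σ w_i β_i = 0.25×1.8383 + 0.37×0.4254 + 0.24×0.6631 + 0.14×0.4531 = 0.8396
MRP = 5.94% − 2.85% = 3.09%
E(R_P) = R_f + β_P × MRP = 2.85% + 0.8396 × 3.09% = 5.44%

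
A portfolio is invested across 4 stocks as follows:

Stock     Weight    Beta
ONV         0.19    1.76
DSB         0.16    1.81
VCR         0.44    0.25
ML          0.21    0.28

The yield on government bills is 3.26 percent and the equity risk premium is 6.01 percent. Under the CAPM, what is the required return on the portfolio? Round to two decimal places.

8.02%

β_P = Σ w_i β_i = 0.19×1.76 + 0.16×1.81 + 0.44×0.25 + 0.21×0.28 = 0.7928
E(R_P) = R_f + β_P × MRP = 3.26% + 0.7928 × 6.01% = 8.02%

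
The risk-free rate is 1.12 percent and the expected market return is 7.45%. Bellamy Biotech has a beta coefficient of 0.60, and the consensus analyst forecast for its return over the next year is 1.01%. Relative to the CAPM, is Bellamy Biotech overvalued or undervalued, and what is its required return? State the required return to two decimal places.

MRP = 7.45% − 1.12% = 6.33%
Required return = R_f + β·MRP = 1.12% + 0.60 × 6.33% = 4.92%
Forecast 1.01% < required 4.92% → the stock plots below the SML → overvalued.

Overvalued; required return 4.92%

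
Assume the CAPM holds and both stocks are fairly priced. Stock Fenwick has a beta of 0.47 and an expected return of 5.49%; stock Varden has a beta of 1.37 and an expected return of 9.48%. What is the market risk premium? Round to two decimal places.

Both satisfy E(R) = R_f + β·MRP, so the slope of the SML is
MRP = (9.48% − 5.49%) / (1.37 − 0.47) = 3.99% / 0.90 = 4.4333%

4.43%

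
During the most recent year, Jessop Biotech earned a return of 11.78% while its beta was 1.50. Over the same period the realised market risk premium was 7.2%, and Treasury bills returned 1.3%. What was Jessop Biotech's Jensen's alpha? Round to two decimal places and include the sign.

CAPM benchmark = R_f + β(R_m − R_f) = 1.3% + 1.50 × 7.2% = 12.1000%
α = actual − benchmark = 11.78% − 12.1000% = -0.32%

-0.32%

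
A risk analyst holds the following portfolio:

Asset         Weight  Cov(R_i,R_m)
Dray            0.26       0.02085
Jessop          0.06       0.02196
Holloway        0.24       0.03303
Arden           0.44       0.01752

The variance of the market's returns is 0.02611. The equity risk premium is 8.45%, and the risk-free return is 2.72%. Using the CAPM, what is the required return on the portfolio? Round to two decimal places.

9.96%

β_Dray = 0.02085 / 0.02611 = 0.7985
β_Jessop = 0.02196 / 0.02611 = 0.8411
β_Holloway = 0.03303 / 0.02611 = 1.2650
β_Arden = 0.01752 / 0.02611 = 0.6710
β_P = Σ w_i β_i = 0.26×0.7985 + 0.06×0.8411 + 0.24×1.2650 + 0.44×0.6710 = 0.8569
E(R_P) = R_f + β_P × MRP = 2.72% + 0.8569 × 8.45% = 9.96%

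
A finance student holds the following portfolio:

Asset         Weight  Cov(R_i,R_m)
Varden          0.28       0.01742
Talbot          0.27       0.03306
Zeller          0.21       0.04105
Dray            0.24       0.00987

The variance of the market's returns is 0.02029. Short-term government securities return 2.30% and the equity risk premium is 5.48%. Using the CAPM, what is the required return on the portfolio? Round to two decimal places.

β_Varden = 0.01742 / 0.02029 = 0.8586
β_Talbot = 0.03306 / 0.02029 = 1.6294
β_Zeller = 0.04105 / 0.02029 = 2.0232
β_Dray = 0.00987 / 0.02029 = 0.4864
β_P = Σ w_i β_i = 0.28×0.8586 + 0.27×1.6294 + 0.21×2.0232 + 0.24×0.4864 = 1.2220
E(R_P) = R_f + β_P × MRP = 2.30% + 1.2220 × 5.48% = 9.00%

9.00%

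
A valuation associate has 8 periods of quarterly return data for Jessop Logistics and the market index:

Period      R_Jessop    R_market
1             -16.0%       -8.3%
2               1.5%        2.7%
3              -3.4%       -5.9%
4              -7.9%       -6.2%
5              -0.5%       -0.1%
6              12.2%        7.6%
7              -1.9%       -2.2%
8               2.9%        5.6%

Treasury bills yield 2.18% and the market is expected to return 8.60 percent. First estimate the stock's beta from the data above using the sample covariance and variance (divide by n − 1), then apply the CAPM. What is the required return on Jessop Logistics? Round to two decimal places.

Mean R_i = (-16.0 + 1.5 − 3.4 − 7.9 − 0.5 + 12.2 − 1.9 + 2.9) / 8 = -1.6375%
Mean R_m = (-8.3 + 2.7 − 5.9 − 6.2 − 0.1 + 7.6 − 2.2 + 5.6) / 8 = -0.8500%
Σ(R_i − R̄_i)(R_m − R̄_m) = 307.9450  ⇒  Cov = 307.9450 / 7 = 43.9921
Σ(R_m − R̄_m)² = 237.6200  ⇒  Var(R_m) = 237.6200 / 7 = 33.9457
β = Cov / Var(R_m) = 43.9921 / 33.9457 = 1.2960
MRP = 8.60% − 2.18% = 6.42%
E(R) = R_f + β × MRP = 2.18% + 1.2960 × 6.42% = 10.50%

10.50%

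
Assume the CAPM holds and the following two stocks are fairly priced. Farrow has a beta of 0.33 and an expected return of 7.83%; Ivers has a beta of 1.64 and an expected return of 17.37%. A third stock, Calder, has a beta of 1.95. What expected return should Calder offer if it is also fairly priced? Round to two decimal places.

19.63%

MRP (SML slope) = (17.37% − 7.83%) / (1.64 − 0.33) = 9.54% / 1.31 = 7.2824%
R_f (intercept) = 7.83% − 0.33 × 7.2824% = 5.4268%
E(R_Calder) = R_f + β × MRP = 5.4268% + 1.95 × 7.2824% = 19.63%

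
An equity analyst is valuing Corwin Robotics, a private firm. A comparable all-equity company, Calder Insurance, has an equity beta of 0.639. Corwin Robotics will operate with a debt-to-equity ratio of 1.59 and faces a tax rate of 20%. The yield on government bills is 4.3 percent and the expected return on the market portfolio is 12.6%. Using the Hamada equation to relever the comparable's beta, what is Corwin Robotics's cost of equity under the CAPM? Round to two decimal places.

β_L = β_U × [1 + (1 − t)(D/E)] = 0.639 × [1 + (1 − 0.20) × 1.59]
    = 0.639 × [1 + 0.80 × 1.59] = 0.639 × 2.2720 = 1.4518
MRP = 12.6% − 4.3% = 8.30%
E(R) = R_f + β_L × MRP = 4.3% + 1.4518 × 8.3% = 16.35%

16.35%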